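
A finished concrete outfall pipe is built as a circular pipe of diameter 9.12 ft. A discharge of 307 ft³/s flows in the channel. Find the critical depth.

y_c = 4.25 ft

At critical depth, Q² T / (g A³) = 1, i.e. A³/T = Q²/g = 307²/32.2 = 2927.
Try y = 3.05 ft: A³/T = 815.7 — too small.
Try y = 4.61 ft: A³/T = 3983 — too large.
Try y = 4.25 ft: A³/T = 2919 — ≈ 2927.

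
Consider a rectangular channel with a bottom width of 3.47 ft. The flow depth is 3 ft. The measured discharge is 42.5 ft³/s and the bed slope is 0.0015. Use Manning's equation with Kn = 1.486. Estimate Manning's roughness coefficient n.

n = 0.015

Flow area A = b·y = 3.47 × 3 = 10.41 ft². Wetted perimeter P = b + 2y = 3.47 + 2×3 = 9.47 ft.
Hydraulic radius R = A/P = 10.41/9.47 = 1.099 ft.
Rearranging Manning's equation: n = (1.486/Q) A R^(2/3) S^(1/2) = (1.486/42.5) × 10.41 × 1.099^(2/3) × √0.0015 = 0.015.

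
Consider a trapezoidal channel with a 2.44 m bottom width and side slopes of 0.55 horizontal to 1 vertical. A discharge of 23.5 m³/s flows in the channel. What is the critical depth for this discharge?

At critical depth, Q² T / (g A³) = 1, i.e. A³/T = Q²/g = 23.5²/9.81 = 56.29.
Trying y = 2.1 m: A³/T = 90.59 — high.
Trying y = 1.45 m: A³/T = 25.64 — low.
Trying y = 1.83 m: A³/T = 56.34 — matches.

y_c = 1.83 m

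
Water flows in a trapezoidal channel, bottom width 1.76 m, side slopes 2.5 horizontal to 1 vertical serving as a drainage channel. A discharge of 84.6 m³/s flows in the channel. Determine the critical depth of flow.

At critical depth, Q² T / (g A³) = 1, i.e. A³/T = Q²/g = 84.6²/9.81 = 729.6.
At y = 3 m: A³/T = 1279 — too large.
At y = 2.05 m: A³/T = 234.1 — too small.
At y = 2.65 m: A³/T = 730.9 — ≈ 729.6.

y_c = 2.65 m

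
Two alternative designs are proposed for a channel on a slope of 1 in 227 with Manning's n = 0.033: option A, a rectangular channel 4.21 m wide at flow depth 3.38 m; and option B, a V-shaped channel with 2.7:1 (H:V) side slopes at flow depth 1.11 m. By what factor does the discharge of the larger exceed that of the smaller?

7.86

Channel A: Flow area A = b·y = 4.21 × 3.38 = 14.23 m². Wetted perimeter P = b + 2y = 4.21 + 2×3.38 = 10.97 m. Hydraulic radius R = A/P = 14.23/10.97 = 1.297 m. Q_A = (1/0.033)·14.23·1.297^(2/3)·√0.004405 = 34.04 m³/s.
Channel B: For a triangular section with side slope z = 2.7: A = zy² = 2.7×1.11² = 3.327 m²; P = 2y√(1+z²) = 2×1.11×2.879 = 6.392 m. Hydraulic radius R = A/P = 3.327/6.392 = 0.5205 m. Q_B = (1/0.033)·3.327·0.5205^(2/3)·√0.004405 = 4.329 m³/s.
The larger discharge is 34.04 m³/s and the smaller is 4.329 m³/s; the ratio is 7.86.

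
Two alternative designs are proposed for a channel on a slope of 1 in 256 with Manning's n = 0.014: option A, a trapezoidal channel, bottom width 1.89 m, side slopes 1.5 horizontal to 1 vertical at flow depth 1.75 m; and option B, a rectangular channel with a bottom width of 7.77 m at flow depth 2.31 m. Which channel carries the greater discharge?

Channel A: With bottom width b = 1.89 m and side slope z = 1.5: A = (b + zy)y = (1.89 + 1.5×1.75)×1.75 = 7.901 m²; P = b + 2y√(1+z²) = 1.89 + 2×1.75×1.803 = 8.2 m. Hydraulic radius R = A/P = 7.901/8.2 = 0.9636 m. Q_A = (1/0.014)·7.901·0.9636^(2/3)·√0.003906 = 34.41 m³/s.
Channel B: Flow area A = b·y = 7.77 × 2.31 = 17.95 m². Wetted perimeter P = b + 2y = 7.77 + 2×2.31 = 12.39 m. Hydraulic radius R = A/P = 17.95/12.39 = 1.449 m. Q_B = (1/0.014)·17.95·1.449^(2/3)·√0.003906 = 102.6 m³/s.
Q_A = 34.41 m³/s vs Q_B = 102.6 m³/s, so channel B carries more.

channel B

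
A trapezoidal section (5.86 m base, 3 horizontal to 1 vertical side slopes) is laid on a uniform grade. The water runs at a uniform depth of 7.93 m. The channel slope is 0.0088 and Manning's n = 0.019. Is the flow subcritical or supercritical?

supercritical

With bottom width b = 5.86 m and side slope z = 3: A = (b + zy)y = (5.86 + 3×7.93)×7.93 = 235.1 m²; P = b + 2y√(1+z²) = 5.86 + 2×7.93×3.162 = 56.01 m.
Hydraulic radius R = A/P = 235.1/56.01 = 4.198 m.
V = (1/n) R^(2/3) √S = (1/0.019) × 4.198^(2/3) × √0.0088 = 12.85 m/s. Hydraulic depth D_h = A/T = 235.1/53.44 = 4.4 m.
Froude number Fr = V/√(g·D_h) = 12.85/√(9.81×4.4) = 1.96, which is greater than 1, so the flow is supercritical.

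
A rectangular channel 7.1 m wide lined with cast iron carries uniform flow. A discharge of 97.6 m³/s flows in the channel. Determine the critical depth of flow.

For a rectangular channel, critical depth y_c = (q²/g)^(1/3) where q = Q/b = 97.6/7.1 = 13.75 m²/s.
So y_c = (13.75²/9.81)^(1/3) = 2.68 m.

y_c = 2.68 m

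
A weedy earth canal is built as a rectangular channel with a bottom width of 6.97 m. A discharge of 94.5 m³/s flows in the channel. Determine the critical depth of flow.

y_c = 2.66 m

For a rectangular channel, critical depth y_c = (q²/g)^(1/3) where q = Q/b = 94.5/6.97 = 13.56 m²/s.
So y_c = (13.56²/9.81)^(1/3) = 2.66 m.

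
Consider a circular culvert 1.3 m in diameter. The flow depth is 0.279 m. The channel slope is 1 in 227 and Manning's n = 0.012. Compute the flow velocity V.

V = 1.68 m/s

For a circular section of diameter D = 1.3 m at depth y = 0.279 m, the central angle is θ = 2 arccos(1 − 2y/D) = 1.927 rad. Then A = (D²/8)(θ − sin θ) = 0.209 m² and P = Dθ/2 = 1.252 m.
Hydraulic radius R = A/P = 0.209/1.252 = 0.1669 m.
From Manning's equation, V = (1/n) R^(2/3) S^(1/2) = (1/0.012) × 0.1669^(2/3) × 0.004405^(1/2) = 1.68 m/s.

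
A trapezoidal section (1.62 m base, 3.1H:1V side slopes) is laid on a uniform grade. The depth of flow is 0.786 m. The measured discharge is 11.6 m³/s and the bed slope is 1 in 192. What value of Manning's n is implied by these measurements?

With bottom width b = 1.62 m and side slope z = 3.1: A = (b + zy)y = (1.62 + 3.1×0.786)×0.786 = 3.188 m²; P = b + 2y√(1+z²) = 1.62 + 2×0.786×3.257 = 6.74 m.
Hydraulic radius R = A/P = 3.188/6.74 = 0.473 m.
Rearranging Manning's equation: n = (1/Q) A R^(2/3) S^(1/2) = (1/11.6) × 3.188 × 0.473^(2/3) × √0.005208 = 0.012.

n = 0.012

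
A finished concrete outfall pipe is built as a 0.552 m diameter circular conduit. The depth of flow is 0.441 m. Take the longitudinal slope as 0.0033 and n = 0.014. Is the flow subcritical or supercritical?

For a circular section of diameter D = 0.552 m at depth y = 0.441 m, the central angle is θ = 2 arccos(1 − 2y/D) = 4.423 rad. Then A = (D²/8)(θ − sin θ) = 0.205 m² and P = Dθ/2 = 1.221 m.
Hydraulic radius R = A/P = 0.205/1.221 = 0.1679 m.
V = (1/n) R^(2/3) √S = (1/0.014) × 0.1679^(2/3) × √0.0033 = 1.249 m/s. Hydraulic depth D_h = A/T = 0.205/0.4425 = 0.4632 m.
Froude number Fr = V/√(g·D_h) = 1.249/√(9.81×0.4632) = 0.586, which is less than 1, so the flow is subcritical.

subcritical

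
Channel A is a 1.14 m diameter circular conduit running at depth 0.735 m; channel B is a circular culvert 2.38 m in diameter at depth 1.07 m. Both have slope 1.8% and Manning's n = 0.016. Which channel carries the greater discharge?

channel B

Channel A: For a circular section of diameter D = 1.14 m at depth y = 0.735 m, the central angle is θ = 2 arccos(1 − 2y/D) = 3.729 rad. Then A = (D²/8)(θ − sin θ) = 0.6958 m² and P = Dθ/2 = 2.125 m. Hydraulic radius R = A/P = 0.6958/2.125 = 0.3274 m. Q_A = (1/0.016)·0.6958·0.3274^(2/3)·√0.018 = 2.771 m³/s.
Channel B: For a circular section of diameter D = 2.38 m at depth y = 1.07 m, the central angle is θ = 2 arccos(1 − 2y/D) = 2.94 rad. Then A = (D²/8)(θ − sin θ) = 1.939 m² and P = Dθ/2 = 3.498 m. Hydraulic radius R = A/P = 1.939/3.498 = 0.5544 m. Q_B = (1/0.016)·1.939·0.5544^(2/3)·√0.018 = 10.97 m³/s.
Q_A = 2.771 m³/s vs Q_B = 10.97 m³/s, so channel B carries more.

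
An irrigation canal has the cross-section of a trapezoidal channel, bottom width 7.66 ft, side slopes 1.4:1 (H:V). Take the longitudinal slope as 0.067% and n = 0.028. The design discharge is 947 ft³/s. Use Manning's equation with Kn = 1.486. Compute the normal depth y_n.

Manning's equation rearranged: A R^(2/3) = nQ / (1.486·√S) = 0.028 × 947 / (1.486 × √0.00067) = 689.4.
Try y = 8.58 ft: A R^(2/3) = 462.7 — short.
Try y = 11.6 ft: A R^(2/3) = 897.8 — over.
Try y = 10.3 ft: A R^(2/3) = 689.3 — ≈ 689.4.

y_n = 10.3 ft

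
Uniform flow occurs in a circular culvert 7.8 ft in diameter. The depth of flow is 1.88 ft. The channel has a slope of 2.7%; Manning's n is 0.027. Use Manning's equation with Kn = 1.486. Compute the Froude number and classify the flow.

supercritical

For a circular section of diameter D = 7.8 ft at depth y = 1.88 ft, the central angle is θ = 2 arccos(1 − 2y/D) = 2.053 rad. Then A = (D²/8)(θ − sin θ) = 8.872 ft² and P = Dθ/2 = 8.005 ft.
Hydraulic radius R = A/P = 8.872/8.005 = 1.108 ft.
V = (1.486/n) R^(2/3) √S = (1.486/0.027) × 1.108^(2/3) × √0.027 = 9.685 ft/s. Hydraulic depth D_h = A/T = 8.872/6.672 = 1.33 ft.
Froude number Fr = V/√(g·D_h) = 9.685/√(32.2×1.33) = 1.48, which is greater than 1, so the flow is supercritical.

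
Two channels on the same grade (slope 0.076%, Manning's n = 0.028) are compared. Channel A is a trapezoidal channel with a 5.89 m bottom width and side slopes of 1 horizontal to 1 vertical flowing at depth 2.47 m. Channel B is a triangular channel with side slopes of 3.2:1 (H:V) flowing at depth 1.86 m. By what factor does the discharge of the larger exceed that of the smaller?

Channel A: With bottom width b = 5.89 m and side slope z = 1: A = (b + zy)y = (5.89 + 1×2.47)×2.47 = 20.65 m²; P = b + 2y√(1+z²) = 5.89 + 2×2.47×1.414 = 12.88 m. Hydraulic radius R = A/P = 20.65/12.88 = 1.604 m. Q_A = (1/0.028)·20.65·1.604^(2/3)·√0.00076 = 27.85 m³/s.
Channel B: For a triangular section with side slope z = 3.2: A = zy² = 3.2×1.86² = 11.07 m²; P = 2y√(1+z²) = 2×1.86×3.353 = 12.47 m. Hydraulic radius R = A/P = 11.07/12.47 = 0.8877 m. Q_B = (1/0.028)·11.07·0.8877^(2/3)·√0.00076 = 10.07 m³/s.
The larger discharge is 27.85 m³/s and the smaller is 10.07 m³/s; the ratio is 2.77.

2.77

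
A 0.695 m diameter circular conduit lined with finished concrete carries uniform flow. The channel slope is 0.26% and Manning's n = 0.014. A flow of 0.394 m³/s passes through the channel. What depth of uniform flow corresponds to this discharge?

Manning's equation rearranged: A R^(2/3) = nQ / (1·√S) = 0.014 × 0.394 / (√0.0026) = 0.1082.
Try y = 0.446 m: A R^(2/3) = 0.08772 — low.
Try y = 0.605 m: A R^(2/3) = 0.1237 — high.
Try y = 0.523 m: A R^(2/3) = 0.1081 — ≈ 0.1082.

y_n = 0.523 m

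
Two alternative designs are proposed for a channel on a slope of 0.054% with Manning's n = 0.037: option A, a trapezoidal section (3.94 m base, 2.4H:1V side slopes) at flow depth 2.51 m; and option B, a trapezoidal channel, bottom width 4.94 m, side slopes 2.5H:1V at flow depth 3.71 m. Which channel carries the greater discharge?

Channel A: With bottom width b = 3.94 m and side slope z = 2.4: A = (b + zy)y = (3.94 + 2.4×2.51)×2.51 = 25.01 m²; P = b + 2y√(1+z²) = 3.94 + 2×2.51×2.6 = 16.99 m. Hydraulic radius R = A/P = 25.01/16.99 = 1.472 m. Q_A = (1/0.037)·25.01·1.472^(2/3)·√0.00054 = 20.32 m³/s.
Channel B: With bottom width b = 4.94 m and side slope z = 2.5: A = (b + zy)y = (4.94 + 2.5×3.71)×3.71 = 52.74 m²; P = b + 2y√(1+z²) = 4.94 + 2×3.71×2.693 = 24.92 m. Hydraulic radius R = A/P = 52.74/24.92 = 2.116 m. Q_B = (1/0.037)·52.74·2.116^(2/3)·√0.00054 = 54.6 m³/s.
Q_A = 20.32 m³/s vs Q_B = 54.6 m³/s, so channel B carries more.

channel B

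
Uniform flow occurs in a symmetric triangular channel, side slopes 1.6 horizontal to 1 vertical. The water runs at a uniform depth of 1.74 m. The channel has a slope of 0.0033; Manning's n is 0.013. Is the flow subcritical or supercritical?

For a triangular section with side slope z = 1.6: A = zy² = 1.6×1.74² = 4.844 m²; P = 2y√(1+z²) = 2×1.74×1.887 = 6.566 m.
Hydraulic radius R = A/P = 4.844/6.566 = 0.7378 m.
V = (1/n) R^(2/3) √S = (1/0.013) × 0.7378^(2/3) × √0.0033 = 3.608 m/s. Hydraulic depth D_h = A/T = 4.844/5.568 = 0.87 m.
Froude number Fr = V/√(g·D_h) = 3.608/√(9.81×0.87) = 1.23, which is greater than 1, so the flow is supercritical.

supercritical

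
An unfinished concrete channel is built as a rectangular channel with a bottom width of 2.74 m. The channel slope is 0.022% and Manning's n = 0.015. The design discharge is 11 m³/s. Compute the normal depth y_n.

Manning's equation rearranged: A R^(2/3) = nQ / (1·√S) = 0.015 × 11 / (√0.00022) = 11.12.
Try y = 3.18 m: A R^(2/3) = 8.465 — too small.
Try y = 4.63 m: A R^(2/3) = 13.17 — too large.
Try y = 4 m: A R^(2/3) = 11.11 — close enough.

y_n = 4 m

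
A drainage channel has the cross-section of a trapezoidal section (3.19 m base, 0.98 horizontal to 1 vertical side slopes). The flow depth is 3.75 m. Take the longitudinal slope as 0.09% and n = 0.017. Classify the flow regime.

With bottom width b = 3.19 m and side slope z = 0.98: A = (b + zy)y = (3.19 + 0.98×3.75)×3.75 = 25.74 m²; P = b + 2y√(1+z²) = 3.19 + 2×3.75×1.4 = 13.69 m.
Hydraulic radius R = A/P = 25.74/13.69 = 1.88 m.
V = (1/n) R^(2/3) √S = (1/0.017) × 1.88^(2/3) × √0.0009 = 2.688 m/s. Hydraulic depth D_h = A/T = 25.74/10.54 = 2.442 m.
Froude number Fr = V/√(g·D_h) = 2.688/√(9.81×2.442) = 0.549, which is less than 1, so the flow is subcritical.

subcritical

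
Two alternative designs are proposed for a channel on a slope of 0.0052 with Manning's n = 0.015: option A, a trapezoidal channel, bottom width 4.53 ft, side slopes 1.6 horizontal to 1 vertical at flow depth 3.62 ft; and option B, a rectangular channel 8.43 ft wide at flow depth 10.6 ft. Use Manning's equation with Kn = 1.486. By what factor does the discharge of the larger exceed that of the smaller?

3.09

Channel A: With bottom width b = 4.53 ft and side slope z = 1.6: A = (b + zy)y = (4.53 + 1.6×3.62)×3.62 = 37.37 ft²; P = b + 2y√(1+z²) = 4.53 + 2×3.62×1.887 = 18.19 ft. Hydraulic radius R = A/P = 37.37/18.19 = 2.054 ft. Q_A = (1.486/0.015)·37.37·2.054^(2/3)·√0.0052 = 431.3 ft³/s.
Channel B: Flow area A = b·y = 8.43 × 10.6 = 89.36 ft². Wetted perimeter P = b + 2y = 8.43 + 2×10.6 = 29.63 ft. Hydraulic radius R = A/P = 89.36/29.63 = 3.016 ft. Q_B = (1.486/0.015)·89.36·3.016^(2/3)·√0.0052 = 1332 ft³/s.
The larger discharge is 1332 ft³/s and the smaller is 431.3 ft³/s; the ratio is 3.09.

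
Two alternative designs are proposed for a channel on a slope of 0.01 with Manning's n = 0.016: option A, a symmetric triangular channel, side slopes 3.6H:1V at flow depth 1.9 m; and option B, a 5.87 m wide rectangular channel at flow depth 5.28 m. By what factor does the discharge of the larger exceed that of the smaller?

Channel A: For a triangular section with side slope z = 3.6: A = zy² = 3.6×1.9² = 13 m²; P = 2y√(1+z²) = 2×1.9×3.736 = 14.2 m. Hydraulic radius R = A/P = 13/14.2 = 0.9153 m. Q_A = (1/0.016)·13·0.9153^(2/3)·√0.01 = 76.57 m³/s.
Channel B: Flow area A = b·y = 5.87 × 5.28 = 30.99 m². Wetted perimeter P = b + 2y = 5.87 + 2×5.28 = 16.43 m. Hydraulic radius R = A/P = 30.99/16.43 = 1.886 m. Q_B = (1/0.016)·30.99·1.886^(2/3)·√0.01 = 295.7 m³/s.
The larger discharge is 295.7 m³/s and the smaller is 76.57 m³/s; the ratio is 3.86.

3.86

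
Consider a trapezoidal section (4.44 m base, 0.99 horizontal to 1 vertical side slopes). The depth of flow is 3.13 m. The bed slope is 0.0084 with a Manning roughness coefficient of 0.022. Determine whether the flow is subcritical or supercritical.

With bottom width b = 4.44 m and side slope z = 0.99: A = (b + zy)y = (4.44 + 0.99×3.13)×3.13 = 23.6 m²; P = b + 2y√(1+z²) = 4.44 + 2×3.13×1.407 = 13.25 m.
Hydraulic radius R = A/P = 23.6/13.25 = 1.781 m.
V = (1/n) R^(2/3) √S = (1/0.022) × 1.781^(2/3) × √0.0084 = 6.121 m/s. Hydraulic depth D_h = A/T = 23.6/10.64 = 2.218 m.
Froude number Fr = V/√(g·D_h) = 6.121/√(9.81×2.218) = 1.31, which is greater than 1, so the flow is supercritical.

supercritical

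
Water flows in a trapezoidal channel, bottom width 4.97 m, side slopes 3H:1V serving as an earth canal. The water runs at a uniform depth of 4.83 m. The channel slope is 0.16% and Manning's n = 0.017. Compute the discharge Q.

Q = 423 m³/s

With bottom width b = 4.97 m and side slope z = 3: A = (b + zy)y = (4.97 + 3×4.83)×4.83 = 93.99 m²; P = b + 2y√(1+z²) = 4.97 + 2×4.83×3.162 = 35.52 m.
Hydraulic radius R = A/P = 93.99/35.52 = 2.646 m.
Manning's equation: Q = (1/n) A R^(2/3) S^(1/2) = (1/0.017) × 93.99 × 2.646^(2/3) × 0.0016^(1/2) = 423 m³/s.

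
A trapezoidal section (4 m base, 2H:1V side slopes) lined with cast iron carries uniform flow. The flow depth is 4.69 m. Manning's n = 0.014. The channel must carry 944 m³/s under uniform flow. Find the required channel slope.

With bottom width b = 4 m and side slope z = 2: A = (b + zy)y = (4 + 2×4.69)×4.69 = 62.75 m²; P = b + 2y√(1+z²) = 4 + 2×4.69×2.236 = 24.97 m.
Hydraulic radius R = A/P = 62.75/24.97 = 2.513 m.
From Manning's equation, S = [nQ / (1 A R^(2/3))]² = [0.014 × 944 / (1 × 62.75 × 2.513^(2/3))]² = 0.013.

S = 0.013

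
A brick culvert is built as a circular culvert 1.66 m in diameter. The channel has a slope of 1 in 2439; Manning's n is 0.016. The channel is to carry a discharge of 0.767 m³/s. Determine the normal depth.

Manning's equation rearranged: A R^(2/3) = nQ / (1·√S) = 0.016 × 0.767 / (√0.00041) = 0.6061.
At y = 0.743 m: A R^(2/3) = 0.4968 — low.
At y = 0.833 m: A R^(2/3) = 0.6058 — matches.

y_n = 0.833 m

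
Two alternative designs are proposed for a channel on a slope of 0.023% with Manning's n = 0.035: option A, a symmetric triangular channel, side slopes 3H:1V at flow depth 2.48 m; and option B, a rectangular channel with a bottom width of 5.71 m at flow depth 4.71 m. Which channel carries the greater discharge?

Channel A: For a triangular section with side slope z = 3: A = zy² = 3×2.48² = 18.45 m²; P = 2y√(1+z²) = 2×2.48×3.162 = 15.68 m. Hydraulic radius R = A/P = 18.45/15.68 = 1.176 m. Q_A = (1/0.035)·18.45·1.176^(2/3)·√0.00023 = 8.909 m³/s.
Channel B: Flow area A = b·y = 5.71 × 4.71 = 26.89 m². Wetted perimeter P = b + 2y = 5.71 + 2×4.71 = 15.13 m. Hydraulic radius R = A/P = 26.89/15.13 = 1.778 m. Q_B = (1/0.035)·26.89·1.778^(2/3)·√0.00023 = 17.1 m³/s.
Q_A = 8.909 m³/s vs Q_B = 17.1 m³/s, so channel B carries more.

channel B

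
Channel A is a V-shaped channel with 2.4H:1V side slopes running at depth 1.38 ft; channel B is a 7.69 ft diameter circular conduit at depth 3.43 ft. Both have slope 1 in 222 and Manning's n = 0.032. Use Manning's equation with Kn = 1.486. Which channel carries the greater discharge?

Channel A: For a triangular section with side slope z = 2.4: A = zy² = 2.4×1.38² = 4.571 ft²; P = 2y√(1+z²) = 2×1.38×2.6 = 7.176 ft. Hydraulic radius R = A/P = 4.571/7.176 = 0.6369 ft. Q_A = (1.486/0.032)·4.571·0.6369^(2/3)·√0.004505 = 10.55 ft³/s.
Channel B: For a circular section of diameter D = 7.69 ft at depth y = 3.43 ft, the central angle is θ = 2 arccos(1 − 2y/D) = 2.925 rad. Then A = (D²/8)(θ − sin θ) = 20.04 ft² and P = Dθ/2 = 11.25 ft. Hydraulic radius R = A/P = 20.04/11.25 = 1.781 ft. Q_B = (1.486/0.032)·20.04·1.781^(2/3)·√0.004505 = 91.77 ft³/s.
Q_A = 10.55 ft³/s vs Q_B = 91.77 ft³/s, so channel B carries more.

channel B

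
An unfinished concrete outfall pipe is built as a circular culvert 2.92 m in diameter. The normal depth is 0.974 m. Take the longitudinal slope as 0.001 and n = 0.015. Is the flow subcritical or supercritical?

subcritical

For a circular section of diameter D = 2.92 m at depth y = 0.974 m, the central angle is θ = 2 arccos(1 − 2y/D) = 2.463 rad. Then A = (D²/8)(θ − sin θ) = 1.956 m² and P = Dθ/2 = 3.596 m.
Hydraulic radius R = A/P = 1.956/3.596 = 0.5439 m.
V = (1/n) R^(2/3) √S = (1/0.015) × 0.5439^(2/3) × √0.001 = 1.405 m/s. Hydraulic depth D_h = A/T = 1.956/2.753 = 0.7103 m.
Froude number Fr = V/√(g·D_h) = 1.405/√(9.81×0.7103) = 0.532, which is less than 1, so the flow is subcritical.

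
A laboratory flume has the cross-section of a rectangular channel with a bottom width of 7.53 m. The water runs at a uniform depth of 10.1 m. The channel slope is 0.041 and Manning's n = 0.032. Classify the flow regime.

Flow area A = b·y = 7.53 × 10.1 = 76.05 m². Wetted perimeter P = b + 2y = 7.53 + 2×10.1 = 27.73 m.
Hydraulic radius R = A/P = 76.05/27.73 = 2.743 m.
V = (1/n) R^(2/3) √S = (1/0.032) × 2.743^(2/3) × √0.041 = 12.4 m/s. Hydraulic depth D_h = A/T = 76.05/7.53 = 10.1 m.
Froude number Fr = V/√(g·D_h) = 12.4/√(9.81×10.1) = 1.25, which is greater than 1, so the flow is supercritical.

supercritical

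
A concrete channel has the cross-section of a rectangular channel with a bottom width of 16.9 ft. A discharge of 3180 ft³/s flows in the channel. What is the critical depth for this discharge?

y_c = 10.3 ft

For a rectangular channel, critical depth y_c = (q²/g)^(1/3) where q = Q/b = 3180/16.9 = 188.2 ft²/s.
So y_c = (188.2²/32.2)^(1/3) = 10.3 ft.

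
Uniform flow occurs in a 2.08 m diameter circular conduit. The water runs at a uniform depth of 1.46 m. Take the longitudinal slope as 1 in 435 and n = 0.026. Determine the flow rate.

For a circular section of diameter D = 2.08 m at depth y = 1.46 m, the central angle is θ = 2 arccos(1 − 2y/D) = 3.973 rad. Then A = (D²/8)(θ − sin θ) = 2.548 m² and P = Dθ/2 = 4.132 m.
Hydraulic radius R = A/P = 2.548/4.132 = 0.6167 m.
Manning's equation: Q = (1/n) A R^(2/3) S^(1/2) = (1/0.026) × 2.548 × 0.6167^(2/3) × 0.002299^(1/2) = 3.4 m³/s.

Q = 3.4 m³/s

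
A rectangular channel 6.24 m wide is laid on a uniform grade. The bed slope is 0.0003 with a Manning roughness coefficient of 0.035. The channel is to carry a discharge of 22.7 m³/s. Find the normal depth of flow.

Manning's equation rearranged: A R^(2/3) = nQ / (1·√S) = 0.035 × 22.7 / (√0.0003) = 45.87.
At y = 6.14 m: A R^(2/3) = 62.21 — too large.
At y = 4.02 m: A R^(2/3) = 36.52 — too small.
At y = 4.81 m: A R^(2/3) = 45.92 — matches.

y_n = 4.81 m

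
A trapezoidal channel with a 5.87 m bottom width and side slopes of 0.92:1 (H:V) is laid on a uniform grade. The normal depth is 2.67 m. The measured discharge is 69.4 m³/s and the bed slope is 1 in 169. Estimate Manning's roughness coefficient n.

With bottom width b = 5.87 m and side slope z = 0.92: A = (b + zy)y = (5.87 + 0.92×2.67)×2.67 = 22.23 m²; P = b + 2y√(1+z²) = 5.87 + 2×2.67×1.359 = 13.13 m.
Hydraulic radius R = A/P = 22.23/13.13 = 1.694 m.
Rearranging Manning's equation: n = (1/Q) A R^(2/3) S^(1/2) = (1/69.4) × 22.23 × 1.694^(2/3) × √0.005917 = 0.035.

n = 0.035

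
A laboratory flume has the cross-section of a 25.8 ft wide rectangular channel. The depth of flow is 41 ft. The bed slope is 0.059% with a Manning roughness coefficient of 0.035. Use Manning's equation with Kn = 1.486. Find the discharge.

Q = 5000 ft³/s

Flow area A = b·y = 25.8 × 41 = 1058 ft². Wetted perimeter P = b + 2y = 25.8 + 2×41 = 107.8 ft.
Hydraulic radius R = A/P = 1058/107.8 = 9.813 ft.
Manning's equation: Q = (1.486/n) A R^(2/3) S^(1/2) = (1.486/0.035) × 1058 × 9.813^(2/3) × 0.00059^(1/2) = 5000 ft³/s.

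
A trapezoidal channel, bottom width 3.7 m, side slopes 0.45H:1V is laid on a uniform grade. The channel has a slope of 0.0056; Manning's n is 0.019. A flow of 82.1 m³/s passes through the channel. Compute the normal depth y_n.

y_n = 3.11 m

Manning's equation rearranged: A R^(2/3) = nQ / (1·√S) = 0.019 × 82.1 / (√0.0056) = 20.85.
Try y = 2.37 m: A R^(2/3) = 13.25 — too small.
Try y = 3.84 m: A R^(2/3) = 29.92 — too large.
Try y = 3.11 m: A R^(2/3) = 20.85 — ≈ 20.85.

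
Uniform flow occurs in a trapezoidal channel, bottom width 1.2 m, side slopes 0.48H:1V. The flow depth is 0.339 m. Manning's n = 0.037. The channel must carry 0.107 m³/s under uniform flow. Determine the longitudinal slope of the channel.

S = 0.000502

With bottom width b = 1.2 m and side slope z = 0.48: A = (b + zy)y = (1.2 + 0.48×0.339)×0.339 = 0.462 m²; P = b + 2y√(1+z²) = 1.2 + 2×0.339×1.109 = 1.952 m.
Hydraulic radius R = A/P = 0.462/1.952 = 0.2367 m.
From Manning's equation, S = [nQ / (1 A R^(2/3))]² = [0.037 × 0.107 / (1 × 0.462 × 0.2367^(2/3))]² = 0.000502.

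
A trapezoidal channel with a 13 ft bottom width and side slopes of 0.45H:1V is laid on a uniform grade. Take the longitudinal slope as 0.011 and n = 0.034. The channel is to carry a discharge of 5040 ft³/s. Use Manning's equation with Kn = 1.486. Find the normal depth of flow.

y_n = 15.6 ft

Manning's equation rearranged: A R^(2/3) = nQ / (1.486·√S) = 0.034 × 5040 / (1.486 × √0.011) = 1099.
Try y = 19.2 ft: A R^(2/3) = 1598 — too large.
Try y = 11.3 ft: A R^(2/3) = 629.7 — too small.
Try y = 15.6 ft: A R^(2/3) = 1101 — ≈ 1099.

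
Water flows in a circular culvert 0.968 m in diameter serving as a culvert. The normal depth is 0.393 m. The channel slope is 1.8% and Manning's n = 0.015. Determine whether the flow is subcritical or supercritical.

For a circular section of diameter D = 0.968 m at depth y = 0.393 m, the central angle is θ = 2 arccos(1 − 2y/D) = 2.763 rad. Then A = (D²/8)(θ − sin θ) = 0.2804 m² and P = Dθ/2 = 1.337 m.
Hydraulic radius R = A/P = 0.2804/1.337 = 0.2097 m.
V = (1/n) R^(2/3) √S = (1/0.015) × 0.2097^(2/3) × √0.018 = 3.157 m/s. Hydraulic depth D_h = A/T = 0.2804/0.9507 = 0.2949 m.
Froude number Fr = V/√(g·D_h) = 3.157/√(9.81×0.2949) = 1.86, which is greater than 1, so the flow is supercritical.

supercritical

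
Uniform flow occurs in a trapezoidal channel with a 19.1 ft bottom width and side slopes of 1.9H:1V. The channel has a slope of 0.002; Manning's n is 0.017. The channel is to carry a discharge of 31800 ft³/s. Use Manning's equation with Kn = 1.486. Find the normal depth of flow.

y_n = 23.6 ft

Manning's equation rearranged: A R^(2/3) = nQ / (1.486·√S) = 0.017 × 31800 / (1.486 × √0.002) = 8135.
Trying y = 28.3 ft: A R^(2/3) = 12360 — high.
Trying y = 19.4 ft: A R^(2/3) = 5239 — low.
Trying y = 23.6 ft: A R^(2/3) = 8140 — ≈ 8135.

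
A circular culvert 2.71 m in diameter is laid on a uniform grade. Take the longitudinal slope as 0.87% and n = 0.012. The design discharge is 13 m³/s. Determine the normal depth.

y_n = 1.15 m

Manning's equation rearranged: A R^(2/3) = nQ / (1·√S) = 0.012 × 13 / (√0.0087) = 1.672.
Trying y = 0.794 m: A R^(2/3) = 0.8323 — too small.
Trying y = 1.36 m: A R^(2/3) = 2.239 — too large.
Trying y = 1.15 m: A R^(2/3) = 1.669 — ≈ 1.672.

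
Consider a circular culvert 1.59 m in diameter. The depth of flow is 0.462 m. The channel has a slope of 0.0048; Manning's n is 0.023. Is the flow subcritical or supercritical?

For a circular section of diameter D = 1.59 m at depth y = 0.462 m, the central angle is θ = 2 arccos(1 − 2y/D) = 2.277 rad. Then A = (D²/8)(θ − sin θ) = 0.4792 m² and P = Dθ/2 = 1.81 m.
Hydraulic radius R = A/P = 0.4792/1.81 = 0.2647 m.
V = (1/n) R^(2/3) √S = (1/0.023) × 0.2647^(2/3) × √0.0048 = 1.242 m/s. Hydraulic depth D_h = A/T = 0.4792/1.444 = 0.3319 m.
Froude number Fr = V/√(g·D_h) = 1.242/√(9.81×0.3319) = 0.688, which is less than 1, so the flow is subcritical.

subcritical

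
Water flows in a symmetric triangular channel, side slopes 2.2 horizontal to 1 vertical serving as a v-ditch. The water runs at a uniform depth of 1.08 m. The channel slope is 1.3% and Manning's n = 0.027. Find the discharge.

Q = 6.75 m³/s

For a triangular section with side slope z = 2.2: A = zy² = 2.2×1.08² = 2.566 m²; P = 2y√(1+z²) = 2×1.08×2.417 = 5.22 m.
Hydraulic radius R = A/P = 2.566/5.22 = 0.4916 m.
Manning's equation: Q = (1/n) A R^(2/3) S^(1/2) = (1/0.027) × 2.566 × 0.4916^(2/3) × 0.013^(1/2) = 6.75 m³/s.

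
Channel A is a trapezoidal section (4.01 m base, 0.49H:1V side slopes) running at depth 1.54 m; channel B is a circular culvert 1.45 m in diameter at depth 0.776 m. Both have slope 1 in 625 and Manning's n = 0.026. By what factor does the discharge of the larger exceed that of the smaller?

Channel A: With bottom width b = 4.01 m and side slope z = 0.49: A = (b + zy)y = (4.01 + 0.49×1.54)×1.54 = 7.337 m²; P = b + 2y√(1+z²) = 4.01 + 2×1.54×1.114 = 7.44 m. Hydraulic radius R = A/P = 7.337/7.44 = 0.9862 m. Q_A = (1/0.026)·7.337·0.9862^(2/3)·√0.0016 = 11.18 m³/s.
Channel B: For a circular section of diameter D = 1.45 m at depth y = 0.776 m, the central angle is θ = 2 arccos(1 − 2y/D) = 3.282 rad. Then A = (D²/8)(θ − sin θ) = 0.8995 m² and P = Dθ/2 = 2.38 m. Hydraulic radius R = A/P = 0.8995/2.38 = 0.378 m. Q_B = (1/0.026)·0.8995·0.378^(2/3)·√0.0016 = 0.7235 m³/s.
The larger discharge is 11.18 m³/s and the smaller is 0.7235 m³/s; the ratio is 15.5.

15.5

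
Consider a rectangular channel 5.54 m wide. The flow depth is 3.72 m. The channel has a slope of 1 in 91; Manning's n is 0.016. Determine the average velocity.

Flow area A = b·y = 5.54 × 3.72 = 20.61 m². Wetted perimeter P = b + 2y = 5.54 + 2×3.72 = 12.98 m.
Hydraulic radius R = A/P = 20.61/12.98 = 1.588 m.
From Manning's equation, V = (1/n) R^(2/3) S^(1/2) = (1/0.016) × 1.588^(2/3) × 0.01099^(1/2) = 8.92 m/s.

V = 8.92 m/s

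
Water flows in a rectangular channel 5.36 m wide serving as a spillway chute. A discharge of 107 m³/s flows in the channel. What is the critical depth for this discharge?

y_c = 3.44 m

For a rectangular channel, critical depth y_c = (q²/g)^(1/3) where q = Q/b = 107/5.36 = 19.96 m²/s.
So y_c = (19.96²/9.81)^(1/3) = 3.44 m.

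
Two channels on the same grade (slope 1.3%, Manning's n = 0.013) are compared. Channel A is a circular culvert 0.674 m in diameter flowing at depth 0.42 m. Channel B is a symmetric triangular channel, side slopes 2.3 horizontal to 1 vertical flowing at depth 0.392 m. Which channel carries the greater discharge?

Channel A: For a circular section of diameter D = 0.674 m at depth y = 0.42 m, the central angle is θ = 2 arccos(1 − 2y/D) = 3.639 rad. Then A = (D²/8)(θ − sin θ) = 0.2338 m² and P = Dθ/2 = 1.226 m. Hydraulic radius R = A/P = 0.2338/1.226 = 0.1906 m. Q_A = (1/0.013)·0.2338·0.1906^(2/3)·√0.013 = 0.679 m³/s.
Channel B: For a triangular section with side slope z = 2.3: A = zy² = 2.3×0.392² = 0.3534 m²; P = 2y√(1+z²) = 2×0.392×2.508 = 1.966 m. Hydraulic radius R = A/P = 0.3534/1.966 = 0.1797 m. Q_B = (1/0.013)·0.3534·0.1797^(2/3)·√0.013 = 0.9873 m³/s.
Q_A = 0.679 m³/s vs Q_B = 0.9873 m³/s, so channel B carries more.

channel B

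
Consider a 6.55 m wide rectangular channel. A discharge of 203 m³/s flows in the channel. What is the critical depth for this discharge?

y_c = 4.61 m

For a rectangular channel, critical depth y_c = (q²/g)^(1/3) where q = Q/b = 203/6.55 = 30.99 m²/s.
So y_c = (30.99²/9.81)^(1/3) = 4.61 m.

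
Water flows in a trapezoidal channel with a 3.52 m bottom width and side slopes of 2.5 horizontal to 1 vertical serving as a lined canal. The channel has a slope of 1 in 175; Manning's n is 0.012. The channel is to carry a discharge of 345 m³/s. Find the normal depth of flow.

Manning's equation rearranged: A R^(2/3) = nQ / (1·√S) = 0.012 × 345 / (√0.005714) = 54.77.
Trying y = 4 m: A R^(2/3) = 90.31 — too large.
Trying y = 3.22 m: A R^(2/3) = 54.84 — ≈ 54.77.

y_n = 3.22 m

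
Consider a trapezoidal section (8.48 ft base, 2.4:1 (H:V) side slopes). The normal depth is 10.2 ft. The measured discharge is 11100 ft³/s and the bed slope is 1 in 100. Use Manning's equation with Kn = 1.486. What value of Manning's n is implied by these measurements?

With bottom width b = 8.48 ft and side slope z = 2.4: A = (b + zy)y = (8.48 + 2.4×10.2)×10.2 = 336.2 ft²; P = b + 2y√(1+z²) = 8.48 + 2×10.2×2.6 = 61.52 ft.
Hydraulic radius R = A/P = 336.2/61.52 = 5.465 ft.
Rearranging Manning's equation: n = (1.486/Q) A R^(2/3) S^(1/2) = (1.486/11100) × 336.2 × 5.465^(2/3) × √0.01 = 0.014.

n = 0.014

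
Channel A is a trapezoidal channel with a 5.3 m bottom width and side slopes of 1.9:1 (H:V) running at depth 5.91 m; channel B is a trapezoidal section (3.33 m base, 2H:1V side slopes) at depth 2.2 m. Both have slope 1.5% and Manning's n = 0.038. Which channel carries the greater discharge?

channel A

Channel A: With bottom width b = 5.3 m and side slope z = 1.9: A = (b + zy)y = (5.3 + 1.9×5.91)×5.91 = 97.69 m²; P = b + 2y√(1+z²) = 5.3 + 2×5.91×2.147 = 30.68 m. Hydraulic radius R = A/P = 97.69/30.68 = 3.184 m. Q_A = (1/0.038)·97.69·3.184^(2/3)·√0.015 = 681.4 m³/s.
Channel B: With bottom width b = 3.33 m and side slope z = 2: A = (b + zy)y = (3.33 + 2×2.2)×2.2 = 17.01 m²; P = b + 2y√(1+z²) = 3.33 + 2×2.2×2.236 = 13.17 m. Hydraulic radius R = A/P = 17.01/13.17 = 1.291 m. Q_B = (1/0.038)·17.01·1.291^(2/3)·√0.015 = 65 m³/s.
Q_A = 681.4 m³/s vs Q_B = 65 m³/s, so channel A carries more.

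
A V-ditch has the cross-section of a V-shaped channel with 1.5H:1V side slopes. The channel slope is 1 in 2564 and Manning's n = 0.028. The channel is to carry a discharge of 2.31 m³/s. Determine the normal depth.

Manning's equation rearranged: A R^(2/3) = nQ / (1·√S) = 0.028 × 2.31 / (√0.00039) = 3.275.
Try y = 1.87 m: A R^(2/3) = 4.437 — over.
Try y = 1.19 m: A R^(2/3) = 1.329 — short.
Try y = 1.67 m: A R^(2/3) = 3.282 — ≈ 3.275.

y_n = 1.67 m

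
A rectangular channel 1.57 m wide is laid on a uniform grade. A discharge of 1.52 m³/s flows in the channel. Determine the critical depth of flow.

For a rectangular channel, critical depth y_c = (q²/g)^(1/3) where q = Q/b = 1.52/1.57 = 0.9682 m²/s.
So y_c = (0.9682²/9.81)^(1/3) = 0.457 m.

y_c = 0.457 m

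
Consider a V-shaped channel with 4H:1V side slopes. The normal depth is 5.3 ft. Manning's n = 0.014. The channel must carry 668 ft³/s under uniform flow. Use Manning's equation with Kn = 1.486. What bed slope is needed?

For a triangular section with side slope z = 4: A = zy² = 4×5.3² = 112.4 ft²; P = 2y√(1+z²) = 2×5.3×4.123 = 43.7 ft.
Hydraulic radius R = A/P = 112.4/43.7 = 2.571 ft.
From Manning's equation, S = [nQ / (1.486 A R^(2/3))]² = [0.014 × 668 / (1.486 × 112.4 × 2.571^(2/3))]² = 0.000891.

S = 0.000891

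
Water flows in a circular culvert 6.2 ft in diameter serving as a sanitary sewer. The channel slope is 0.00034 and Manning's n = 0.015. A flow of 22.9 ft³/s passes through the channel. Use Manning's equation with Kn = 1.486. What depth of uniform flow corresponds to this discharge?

Manning's equation rearranged: A R^(2/3) = nQ / (1.486·√S) = 0.015 × 22.9 / (1.486 × √0.00034) = 12.54.
At y = 2.63 ft: A R^(2/3) = 15.16 — high.
At y = 2.37 ft: A R^(2/3) = 12.54 — close enough.

y_n = 2.37 ft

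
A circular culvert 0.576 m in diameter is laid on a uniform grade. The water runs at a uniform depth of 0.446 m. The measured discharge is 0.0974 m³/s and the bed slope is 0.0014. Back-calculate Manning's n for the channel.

For a circular section of diameter D = 0.576 m at depth y = 0.446 m, the central angle is θ = 2 arccos(1 − 2y/D) = 4.303 rad. Then A = (D²/8)(θ − sin θ) = 0.2165 m² and P = Dθ/2 = 1.239 m.
Hydraulic radius R = A/P = 0.2165/1.239 = 0.1747 m.
Rearranging Manning's equation: n = (1/Q) A R^(2/3) S^(1/2) = (1/0.0974) × 0.2165 × 0.1747^(2/3) × √0.0014 = 0.026.

n = 0.026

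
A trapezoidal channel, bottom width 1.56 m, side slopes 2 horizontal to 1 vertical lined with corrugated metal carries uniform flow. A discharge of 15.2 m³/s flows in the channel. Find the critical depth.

y_c = 1.3 m

At critical depth, Q² T / (g A³) = 1, i.e. A³/T = Q²/g = 15.2²/9.81 = 23.55.
At y = 1.41 m: A³/T = 32.72 — too large.
At y = 1.12 m: A³/T = 12.76 — too small.
At y = 1.3 m: A³/T = 23.4 — close enough.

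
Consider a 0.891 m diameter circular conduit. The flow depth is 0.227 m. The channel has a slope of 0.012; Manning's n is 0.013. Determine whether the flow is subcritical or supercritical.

For a circular section of diameter D = 0.891 m at depth y = 0.227 m, the central angle is θ = 2 arccos(1 − 2y/D) = 2.116 rad. Then A = (D²/8)(θ − sin θ) = 0.1252 m² and P = Dθ/2 = 0.9428 m.
Hydraulic radius R = A/P = 0.1252/0.9428 = 0.1328 m.
V = (1/n) R^(2/3) √S = (1/0.013) × 0.1328^(2/3) × √0.012 = 2.193 m/s. Hydraulic depth D_h = A/T = 0.1252/0.7765 = 0.1612 m.
Froude number Fr = V/√(g·D_h) = 2.193/√(9.81×0.1612) = 1.74, which is greater than 1, so the flow is supercritical.

supercritical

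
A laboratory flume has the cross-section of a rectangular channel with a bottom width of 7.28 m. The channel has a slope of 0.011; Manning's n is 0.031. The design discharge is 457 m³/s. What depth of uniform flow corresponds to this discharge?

y_n = 9.7 m

Manning's equation rearranged: A R^(2/3) = nQ / (1·√S) = 0.031 × 457 / (√0.011) = 135.1.
At y = 7.7 m: A R^(2/3) = 102.5 — too small.
At y = 12.1 m: A R^(2/3) = 174.9 — too large.
At y = 9.7 m: A R^(2/3) = 135.1 — ≈ 135.1.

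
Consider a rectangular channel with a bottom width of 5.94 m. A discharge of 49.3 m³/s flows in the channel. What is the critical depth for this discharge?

y_c = 1.91 m

For a rectangular channel, critical depth y_c = (q²/g)^(1/3) where q = Q/b = 49.3/5.94 = 8.3 m²/s.
So y_c = (8.3²/9.81)^(1/3) = 1.91 m.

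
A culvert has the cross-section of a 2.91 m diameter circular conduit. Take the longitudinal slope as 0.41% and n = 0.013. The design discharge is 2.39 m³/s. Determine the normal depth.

Manning's equation rearranged: A R^(2/3) = nQ / (1·√S) = 0.013 × 2.39 / (√0.0041) = 0.4852.
Trying y = 0.426 m: A R^(2/3) = 0.2487 — too small.
Trying y = 0.591 m: A R^(2/3) = 0.486 — close enough.

y_n = 0.591 m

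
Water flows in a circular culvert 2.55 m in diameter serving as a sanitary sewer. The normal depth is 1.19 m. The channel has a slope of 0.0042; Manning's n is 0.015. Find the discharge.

Q = 7.26 m³/s

For a circular section of diameter D = 2.55 m at depth y = 1.19 m, the central angle is θ = 2 arccos(1 − 2y/D) = 3.008 rad. Then A = (D²/8)(θ − sin θ) = 2.337 m² and P = Dθ/2 = 3.835 m.
Hydraulic radius R = A/P = 2.337/3.835 = 0.6093 m.
Manning's equation: Q = (1/n) A R^(2/3) S^(1/2) = (1/0.015) × 2.337 × 0.6093^(2/3) × 0.0042^(1/2) = 7.26 m³/s.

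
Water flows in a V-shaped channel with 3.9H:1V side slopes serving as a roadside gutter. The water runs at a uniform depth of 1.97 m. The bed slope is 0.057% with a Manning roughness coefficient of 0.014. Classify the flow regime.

For a triangular section with side slope z = 3.9: A = zy² = 3.9×1.97² = 15.14 m²; P = 2y√(1+z²) = 2×1.97×4.026 = 15.86 m.
Hydraulic radius R = A/P = 15.14/15.86 = 0.9541 m.
V = (1/n) R^(2/3) √S = (1/0.014) × 0.9541^(2/3) × √0.00057 = 1.653 m/s. Hydraulic depth D_h = A/T = 15.14/15.37 = 0.985 m.
Froude number Fr = V/√(g·D_h) = 1.653/√(9.81×0.985) = 0.532, which is less than 1, so the flow is subcritical.

subcritical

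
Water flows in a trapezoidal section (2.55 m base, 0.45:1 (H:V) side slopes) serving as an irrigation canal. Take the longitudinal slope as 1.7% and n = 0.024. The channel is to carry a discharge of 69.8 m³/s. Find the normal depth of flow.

y_n = 2.88 m

Manning's equation rearranged: A R^(2/3) = nQ / (1·√S) = 0.024 × 69.8 / (√0.017) = 12.85.
Trying y = 3.37 m: A R^(2/3) = 16.97 — high.
Trying y = 2.31 m: A R^(2/3) = 8.775 — low.
Trying y = 2.88 m: A R^(2/3) = 12.85 — close enough.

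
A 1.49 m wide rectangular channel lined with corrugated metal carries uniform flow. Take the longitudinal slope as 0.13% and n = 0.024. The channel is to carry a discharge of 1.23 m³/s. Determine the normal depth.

Manning's equation rearranged: A R^(2/3) = nQ / (1·√S) = 0.024 × 1.23 / (√0.0013) = 0.8187.
Trying y = 1.2 m: A R^(2/3) = 1.065 — high.
Trying y = 0.713 m: A R^(2/3) = 0.5419 — low.
Trying y = 0.976 m: A R^(2/3) = 0.8188 — ≈ 0.8187.

y_n = 0.976 m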